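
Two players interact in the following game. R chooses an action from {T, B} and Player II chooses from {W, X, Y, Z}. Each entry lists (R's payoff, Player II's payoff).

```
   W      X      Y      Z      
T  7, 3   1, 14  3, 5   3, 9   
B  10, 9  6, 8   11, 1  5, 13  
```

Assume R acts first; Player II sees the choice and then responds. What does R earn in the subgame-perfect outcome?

5

Work backward from Player II's decision.
- T: Player II compares 3, 14, 5, 9 and picks X; R would get 1.
- B: Player II compares 9, 8, 1, 13 and picks Z; R would get 5.
R's induced payoffs are 1, 5, so R commits to B. Subgame-perfect outcome: (B, Z) with payoffs (5, 13).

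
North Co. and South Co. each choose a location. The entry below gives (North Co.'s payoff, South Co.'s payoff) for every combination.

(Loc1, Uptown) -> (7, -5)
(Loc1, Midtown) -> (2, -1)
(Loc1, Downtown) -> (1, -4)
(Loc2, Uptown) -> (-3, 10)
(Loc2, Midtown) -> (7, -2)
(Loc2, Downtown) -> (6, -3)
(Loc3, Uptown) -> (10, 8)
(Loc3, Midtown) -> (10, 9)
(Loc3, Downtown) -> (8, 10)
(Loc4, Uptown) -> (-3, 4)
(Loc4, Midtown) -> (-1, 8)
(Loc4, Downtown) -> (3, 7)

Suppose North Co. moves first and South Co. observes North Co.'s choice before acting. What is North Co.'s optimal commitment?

Loc3

South Co. best-responds to each possible North Co. move:
- Loc1: South Co. compares -5, -1, -4 and picks Midtown; North Co. would get 2.
- Loc2: South Co. compares 10, -2, -3 and picks Uptown; North Co. would get -3.
- Loc3: South Co. compares 8, 9, 10 and picks Downtown; North Co. would get 8.
- Loc4: South Co. compares 4, 8, 7 and picks Midtown; North Co. would get -1.
North Co.'s induced payoffs are 2, -3, 8, -1, so North Co. commits to Loc3. Subgame-perfect outcome: (Loc3, Downtown) with payoffs (8, 10).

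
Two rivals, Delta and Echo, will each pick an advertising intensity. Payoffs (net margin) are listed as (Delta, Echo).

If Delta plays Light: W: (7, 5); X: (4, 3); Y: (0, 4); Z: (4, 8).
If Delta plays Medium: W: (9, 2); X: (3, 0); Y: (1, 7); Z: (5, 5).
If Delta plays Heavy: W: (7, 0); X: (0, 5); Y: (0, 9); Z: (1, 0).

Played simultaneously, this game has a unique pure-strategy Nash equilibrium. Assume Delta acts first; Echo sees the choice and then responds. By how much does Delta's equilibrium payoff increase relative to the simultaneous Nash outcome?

Echo best-responds to each possible Delta move:
- Light → Echo plays Z (best of 5, 3, 4, 8); Delta gets 4.
- Medium → Echo plays Y (best of 2, 0, 7, 5); Delta gets 1.
- Heavy → Echo plays Y (best of 0, 5, 9, 0); Delta gets 0.
Among 4, 1, 0, the best is 4 at Light. Subgame-perfect outcome: (Light, Z) with payoffs (4, 8).
Under simultaneous play:
Delta's best replies: W→Medium; X→Light; Y→Medium; Z→Medium.
Echo's best replies: Light→Z; Medium→Y; Heavy→Y.
Only (Medium, Y) has each player best-responding; Nash payoffs (1, 7).
Delta's commitment gain: 4 − 1 = 3.

3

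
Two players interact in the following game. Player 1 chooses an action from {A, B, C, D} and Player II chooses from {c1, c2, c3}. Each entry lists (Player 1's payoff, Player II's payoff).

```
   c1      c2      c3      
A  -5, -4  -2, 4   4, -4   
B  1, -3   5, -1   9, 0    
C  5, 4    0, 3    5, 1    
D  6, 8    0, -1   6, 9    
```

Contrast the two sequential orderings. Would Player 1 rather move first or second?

If Player 1 leads: Player II's best replies are A→c2, B→c3, C→c1, D→c3; Player 1's induced payoffs -2, 9, 5, 6; outcome (B, c3), payoffs (9, 0).
If Player II leads: Player 1's best replies are c1→D, c2→B, c3→B; Player II's induced payoffs 8, -1, 0; outcome (D, c1), payoffs (6, 8).
Player 1 gets 9 moving first and 6 moving second, so Player 1 prefers to move first.

first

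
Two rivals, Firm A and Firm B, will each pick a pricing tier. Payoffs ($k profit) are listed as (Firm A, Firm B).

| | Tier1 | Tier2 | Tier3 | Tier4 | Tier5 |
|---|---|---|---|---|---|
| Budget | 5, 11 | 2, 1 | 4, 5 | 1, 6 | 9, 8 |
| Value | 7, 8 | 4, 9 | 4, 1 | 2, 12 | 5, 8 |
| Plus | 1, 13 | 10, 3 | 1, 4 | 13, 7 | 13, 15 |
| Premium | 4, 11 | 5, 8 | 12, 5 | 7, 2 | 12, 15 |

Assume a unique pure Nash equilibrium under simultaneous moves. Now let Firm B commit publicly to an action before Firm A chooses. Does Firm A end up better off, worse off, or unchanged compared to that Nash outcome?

Solve by backward induction (Firm B leads).
- Tier1: Firm A compares 5, 7, 1, 4 and picks Value; Firm B would get 8.
- Tier2: Firm A compares 2, 4, 10, 5 and picks Plus; Firm B would get 3.
- Tier3: Firm A compares 4, 4, 1, 12 and picks Premium; Firm B would get 5.
- Tier4: Firm A compares 1, 2, 13, 7 and picks Plus; Firm B would get 7.
- Tier5: Firm A compares 9, 5, 13, 12 and picks Plus; Firm B would get 15.
Maximizing over 8, 3, 5, 7, 15, Firm B chooses Tier5. Subgame-perfect outcome: (Plus, Tier5) with payoffs (13, 15).
Under simultaneous play:
Firm A's best replies: Tier1→Value; Tier2→Plus; Tier3→Premium; Tier4→Plus; Tier5→Plus.
Firm B's best replies: Budget→Tier1; Value→Tier4; Plus→Tier5; Premium→Tier5.
The unique mutual best reply is (Plus, Tier5), giving (13, 15).
Firm A earns 13 sequentially versus 13 at the Nash outcome: unchanged.

unchanged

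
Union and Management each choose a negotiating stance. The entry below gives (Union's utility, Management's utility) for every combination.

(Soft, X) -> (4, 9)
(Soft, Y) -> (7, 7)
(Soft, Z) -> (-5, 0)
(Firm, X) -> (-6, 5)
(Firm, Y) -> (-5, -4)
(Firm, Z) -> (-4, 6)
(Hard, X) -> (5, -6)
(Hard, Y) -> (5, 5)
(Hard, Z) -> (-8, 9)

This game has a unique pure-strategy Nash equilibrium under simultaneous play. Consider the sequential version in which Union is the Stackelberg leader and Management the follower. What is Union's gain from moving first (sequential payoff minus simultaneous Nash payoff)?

8

Backward induction with Union moving first.
- Soft → Management plays X (best of 9, 7, 0); Union gets 4.
- Firm → Management plays Z (best of 5, -4, 6); Union gets -4.
- Hard → Management plays Z (best of -6, 5, 9); Union gets -8.
Among 4, -4, -8, the best is 4 at Soft. Subgame-perfect outcome: (Soft, X) with payoffs (4, 9).
Under simultaneous play:
Union's best replies: X→Hard; Y→Soft; Z→Firm.
Management's best replies: Soft→X; Firm→Z; Hard→Z.
The unique mutual best reply is (Firm, Z), giving (-4, 6).
Union's commitment gain: 4 − -4 = 8.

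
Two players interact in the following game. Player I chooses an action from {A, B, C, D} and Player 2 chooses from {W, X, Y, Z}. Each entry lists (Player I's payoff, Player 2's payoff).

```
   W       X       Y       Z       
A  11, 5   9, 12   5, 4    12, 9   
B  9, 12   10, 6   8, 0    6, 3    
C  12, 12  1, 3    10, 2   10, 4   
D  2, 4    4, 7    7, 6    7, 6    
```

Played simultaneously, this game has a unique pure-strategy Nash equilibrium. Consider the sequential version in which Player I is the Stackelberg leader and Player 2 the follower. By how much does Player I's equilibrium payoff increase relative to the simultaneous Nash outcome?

0

Work backward from Player 2's decision.
- A → Player 2 plays X (best of 5, 12, 4, 9); Player I gets 9.
- B → Player 2 plays W (best of 12, 6, 0, 3); Player I gets 9.
- C → Player 2 plays W (best of 12, 3, 2, 4); Player I gets 12.
- D → Player 2 plays X (best of 4, 7, 6, 6); Player I gets 4.
Maximizing over 9, 9, 12, 4, Player I chooses C. Subgame-perfect outcome: (C, W) with payoffs (12, 12).
For the simultaneous game, intersect best replies.
Player I's best replies: W→C; X→B; Y→C; Z→A.
Player 2's best replies: A→X; B→W; C→W; D→X.
The unique mutual best reply is (C, W), giving (12, 12).
Player I's commitment gain: 12 − 12 = 0.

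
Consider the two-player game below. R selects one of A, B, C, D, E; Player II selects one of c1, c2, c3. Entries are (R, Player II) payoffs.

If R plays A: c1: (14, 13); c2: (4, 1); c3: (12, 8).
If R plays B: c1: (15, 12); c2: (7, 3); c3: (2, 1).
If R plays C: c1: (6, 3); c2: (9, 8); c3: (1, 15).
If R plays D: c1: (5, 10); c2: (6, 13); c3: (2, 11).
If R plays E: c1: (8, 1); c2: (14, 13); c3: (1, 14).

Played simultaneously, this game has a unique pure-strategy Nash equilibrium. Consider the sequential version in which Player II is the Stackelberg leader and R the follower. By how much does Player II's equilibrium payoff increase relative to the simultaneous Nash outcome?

Backward induction with Player II moving first.
- c1 → R plays B (best of 14, 15, 6, 5, 8); Player II gets 12.
- c2 → R plays E (best of 4, 7, 9, 6, 14); Player II gets 13.
- c3 → R plays A (best of 12, 2, 1, 2, 1); Player II gets 8.
Maximizing over 12, 13, 8, Player II chooses c2. Subgame-perfect outcome: (E, c2) with payoffs (14, 13).
For the simultaneous game, intersect best replies.
R's best replies: c1→B; c2→E; c3→A.
Player II's best replies: A→c1; B→c1; C→c3; D→c2; E→c3.
Only (B, c1) has each player best-responding; Nash payoffs (15, 12).
Player II's commitment gain: 13 − 12 = 1.

1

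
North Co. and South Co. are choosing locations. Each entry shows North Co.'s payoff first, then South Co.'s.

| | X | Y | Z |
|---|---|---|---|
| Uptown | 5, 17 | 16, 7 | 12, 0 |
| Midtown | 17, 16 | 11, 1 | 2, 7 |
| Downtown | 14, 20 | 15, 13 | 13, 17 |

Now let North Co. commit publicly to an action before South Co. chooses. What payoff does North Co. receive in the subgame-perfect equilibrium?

Backward induction with North Co. moving first.
- Uptown: BR = X, leader payoff 5.
- Midtown: BR = X, leader payoff 17.
- Downtown: BR = X, leader payoff 14.
Among 5, 17, 14, the best is 17 at Midtown. Subgame-perfect outcome: (Midtown, X) with payoffs (17, 16).

17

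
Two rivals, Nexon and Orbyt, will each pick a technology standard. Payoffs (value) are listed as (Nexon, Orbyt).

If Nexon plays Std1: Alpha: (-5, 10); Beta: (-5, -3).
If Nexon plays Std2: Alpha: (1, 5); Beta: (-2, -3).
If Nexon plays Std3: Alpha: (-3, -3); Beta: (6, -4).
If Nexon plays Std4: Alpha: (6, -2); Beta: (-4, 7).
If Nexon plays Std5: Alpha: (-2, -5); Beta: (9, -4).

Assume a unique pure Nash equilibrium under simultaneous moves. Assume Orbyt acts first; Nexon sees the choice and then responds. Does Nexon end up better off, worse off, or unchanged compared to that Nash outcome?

worse off

Work backward from Nexon's decision.
- Alpha: Nexon compares -5, 1, -3, 6, -2 and picks Std4; Orbyt would get -2.
- Beta: Nexon compares -5, -2, 6, -4, 9 and picks Std5; Orbyt would get -4.
Maximizing over -2, -4, Orbyt chooses Alpha. Subgame-perfect outcome: (Std4, Alpha) with payoffs (6, -2).
For the simultaneous game, intersect best replies.
Nexon's best replies: Alpha→Std4; Beta→Std5.
Orbyt's best replies: Std1→Alpha; Std2→Alpha; Std3→Alpha; Std4→Beta; Std5→Beta.
Only (Std5, Beta) has each player best-responding; Nash payoffs (9, -4).
Nexon earns 6 sequentially versus 9 at the Nash outcome: worse off.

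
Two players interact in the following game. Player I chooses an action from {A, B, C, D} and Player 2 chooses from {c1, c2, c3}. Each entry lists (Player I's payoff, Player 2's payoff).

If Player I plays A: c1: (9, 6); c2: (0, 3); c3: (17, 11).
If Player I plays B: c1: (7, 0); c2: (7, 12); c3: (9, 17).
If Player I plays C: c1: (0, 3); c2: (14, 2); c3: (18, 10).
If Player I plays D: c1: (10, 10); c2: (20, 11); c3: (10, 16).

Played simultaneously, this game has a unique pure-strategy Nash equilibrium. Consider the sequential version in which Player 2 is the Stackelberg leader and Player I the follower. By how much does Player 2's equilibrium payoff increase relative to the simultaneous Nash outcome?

1

Player I best-responds to each possible Player 2 move:
- c1: BR = D, leader payoff 10.
- c2: BR = D, leader payoff 11.
- c3: BR = C, leader payoff 10.
Among 10, 11, 10, the best is 11 at c2. Subgame-perfect outcome: (D, c2) with payoffs (20, 11).
Under simultaneous play:
Player I's best replies: c1→D; c2→D; c3→C.
Player 2's best replies: A→c3; B→c3; C→c3; D→c3.
The unique mutual best reply is (C, c3), giving (18, 10).
Player 2's commitment gain: 11 − 10 = 1.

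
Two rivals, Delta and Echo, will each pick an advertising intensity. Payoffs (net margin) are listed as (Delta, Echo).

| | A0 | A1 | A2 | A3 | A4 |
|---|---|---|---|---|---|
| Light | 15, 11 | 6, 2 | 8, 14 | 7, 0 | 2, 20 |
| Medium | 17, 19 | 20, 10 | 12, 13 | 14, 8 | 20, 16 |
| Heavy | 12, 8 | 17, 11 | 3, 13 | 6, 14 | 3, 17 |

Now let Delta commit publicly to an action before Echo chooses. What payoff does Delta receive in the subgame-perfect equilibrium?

17

Backward induction with Delta moving first.
- Light: Echo compares 11, 2, 14, 0, 20 and picks A4; Delta would get 2.
- Medium: Echo compares 19, 10, 13, 8, 16 and picks A0; Delta would get 17.
- Heavy: Echo compares 8, 11, 13, 14, 17 and picks A4; Delta would get 3.
Maximizing over 2, 17, 3, Delta chooses Medium. Subgame-perfect outcome: (Medium, A0) with payoffs (17, 19).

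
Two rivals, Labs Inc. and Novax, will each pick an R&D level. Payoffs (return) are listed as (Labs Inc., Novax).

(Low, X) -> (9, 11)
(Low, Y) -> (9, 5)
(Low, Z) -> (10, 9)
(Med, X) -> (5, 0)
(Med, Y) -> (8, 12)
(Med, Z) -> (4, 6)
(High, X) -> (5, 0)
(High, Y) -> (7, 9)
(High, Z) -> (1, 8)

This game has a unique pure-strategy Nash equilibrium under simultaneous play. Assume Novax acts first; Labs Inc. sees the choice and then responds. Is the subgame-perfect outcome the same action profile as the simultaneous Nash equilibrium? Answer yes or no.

Backward induction with Novax moving first.
- X: BR = Low, leader payoff 11.
- Y: BR = Low, leader payoff 5.
- Z: BR = Low, leader payoff 9.
Maximizing over 11, 5, 9, Novax chooses X. Subgame-perfect outcome: (Low, X) with payoffs (9, 11).
Now find the simultaneous Nash equilibrium.
Labs Inc.'s best replies: X→Low; Y→Low; Z→Low.
Novax's best replies: Low→X; Med→Y; High→Y.
The unique mutual best reply is (Low, X), giving (9, 11).
Sequential outcome (Low, X) coincides with the Nash profile (Low, X).

yes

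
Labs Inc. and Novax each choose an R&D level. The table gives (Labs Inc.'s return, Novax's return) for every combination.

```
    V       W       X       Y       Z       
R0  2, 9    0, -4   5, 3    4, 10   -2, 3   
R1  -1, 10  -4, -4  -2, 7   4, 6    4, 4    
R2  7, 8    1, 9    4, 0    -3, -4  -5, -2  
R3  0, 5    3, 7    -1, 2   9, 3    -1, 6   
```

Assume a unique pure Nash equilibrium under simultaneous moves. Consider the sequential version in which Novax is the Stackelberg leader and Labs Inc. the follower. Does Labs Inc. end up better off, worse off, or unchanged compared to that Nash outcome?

Backward induction with Novax moving first.
- V: BR = R2, leader payoff 8.
- W: BR = R3, leader payoff 7.
- X: BR = R0, leader payoff 3.
- Y: BR = R3, leader payoff 3.
- Z: BR = R1, leader payoff 4.
Maximizing over 8, 7, 3, 3, 4, Novax chooses V. Subgame-perfect outcome: (R2, V) with payoffs (7, 8).
Under simultaneous play:
Labs Inc.'s best replies: V→R2; W→R3; X→R0; Y→R3; Z→R1.
Novax's best replies: R0→Y; R1→V; R2→W; R3→W.
Only (R3, W) has each player best-responding; Nash payoffs (3, 7).
Labs Inc. earns 7 sequentially versus 3 at the Nash outcome: better off.

better off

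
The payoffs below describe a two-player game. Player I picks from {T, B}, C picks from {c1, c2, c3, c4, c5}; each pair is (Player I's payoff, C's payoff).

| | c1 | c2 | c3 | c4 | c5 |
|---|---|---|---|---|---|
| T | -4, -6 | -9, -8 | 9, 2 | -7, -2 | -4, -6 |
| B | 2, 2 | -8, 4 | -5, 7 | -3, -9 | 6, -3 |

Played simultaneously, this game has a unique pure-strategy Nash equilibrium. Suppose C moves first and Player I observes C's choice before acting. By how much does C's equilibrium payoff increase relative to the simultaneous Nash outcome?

2

Backward induction with C moving first.
- c1 → Player I plays B (best of -4, 2); C gets 2.
- c2 → Player I plays B (best of -9, -8); C gets 4.
- c3 → Player I plays T (best of 9, -5); C gets 2.
- c4 → Player I plays B (best of -7, -3); C gets -9.
- c5 → Player I plays B (best of -4, 6); C gets -3.
Among 2, 4, 2, -9, -3, the best is 4 at c2. Subgame-perfect outcome: (B, c2) with payoffs (-8, 4).
Now find the simultaneous Nash equilibrium.
Player I's best replies: c1→B; c2→B; c3→T; c4→B; c5→B.
C's best replies: T→c3; B→c3.
Only (T, c3) has each player best-responding; Nash payoffs (9, 2).
C's commitment gain: 4 − 2 = 2.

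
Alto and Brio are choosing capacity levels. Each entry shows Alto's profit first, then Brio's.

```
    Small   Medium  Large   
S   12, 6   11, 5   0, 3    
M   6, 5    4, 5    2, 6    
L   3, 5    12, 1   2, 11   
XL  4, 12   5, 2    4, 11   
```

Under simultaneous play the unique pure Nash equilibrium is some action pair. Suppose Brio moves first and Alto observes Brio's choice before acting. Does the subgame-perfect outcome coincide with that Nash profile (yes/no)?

no

Alto best-responds to each possible Brio move:
- Small: BR = S, leader payoff 6.
- Medium: BR = L, leader payoff 1.
- Large: BR = XL, leader payoff 11.
Among 6, 1, 11, the best is 11 at Large. Subgame-perfect outcome: (XL, Large) with payoffs (4, 11).
Now find the simultaneous Nash equilibrium.
Alto's best replies: Small→S; Medium→L; Large→XL.
Brio's best replies: S→Small; M→Large; L→Large; XL→Small.
The unique mutual best reply is (S, Small), giving (12, 6).
Sequential outcome (XL, Large) differs from the Nash profile (S, Small).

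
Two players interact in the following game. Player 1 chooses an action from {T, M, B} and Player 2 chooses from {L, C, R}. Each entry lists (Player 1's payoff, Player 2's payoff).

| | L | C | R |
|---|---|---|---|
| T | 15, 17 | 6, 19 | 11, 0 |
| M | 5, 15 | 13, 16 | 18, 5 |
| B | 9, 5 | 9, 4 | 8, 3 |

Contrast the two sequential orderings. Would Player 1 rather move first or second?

If Player 1 leads: Player 2's best replies are T→C, M→C, B→L; Player 1's induced payoffs 6, 13, 9; outcome (M, C), payoffs (13, 16).
If Player 2 leads: Player 1's best replies are L→T, C→M, R→M; Player 2's induced payoffs 17, 16, 5; outcome (T, L), payoffs (15, 17).
Player 1 gets 13 moving first and 15 moving second, so Player 1 prefers to move second.

second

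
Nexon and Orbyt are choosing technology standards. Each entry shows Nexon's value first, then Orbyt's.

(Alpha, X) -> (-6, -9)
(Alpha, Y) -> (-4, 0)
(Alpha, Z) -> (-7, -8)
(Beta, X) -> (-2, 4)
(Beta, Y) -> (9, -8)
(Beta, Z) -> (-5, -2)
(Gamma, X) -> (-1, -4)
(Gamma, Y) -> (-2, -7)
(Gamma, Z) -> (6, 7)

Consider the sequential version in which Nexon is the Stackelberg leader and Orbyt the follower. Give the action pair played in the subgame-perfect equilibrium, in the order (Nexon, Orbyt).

(Gamma, Z)

Backward induction with Nexon moving first.
- Alpha: BR = Y, leader payoff -4.
- Beta: BR = X, leader payoff -2.
- Gamma: BR = Z, leader payoff 6.
Nexon's induced payoffs are -4, -2, 6, so Nexon commits to Gamma. Subgame-perfect outcome: (Gamma, Z) with payoffs (6, 7).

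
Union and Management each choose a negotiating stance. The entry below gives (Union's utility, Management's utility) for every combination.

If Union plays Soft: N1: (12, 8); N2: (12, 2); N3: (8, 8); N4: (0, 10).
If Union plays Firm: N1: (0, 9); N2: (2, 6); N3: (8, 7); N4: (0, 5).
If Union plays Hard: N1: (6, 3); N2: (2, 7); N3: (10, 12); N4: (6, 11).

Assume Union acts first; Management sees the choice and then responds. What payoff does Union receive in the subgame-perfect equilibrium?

10

Work backward from Management's decision.
- Soft: BR = N4, leader payoff 0.
- Firm: BR = N1, leader payoff 0.
- Hard: BR = N3, leader payoff 10.
Among 0, 0, 10, the best is 10 at Hard. Subgame-perfect outcome: (Hard, N3) with payoffs (10, 12).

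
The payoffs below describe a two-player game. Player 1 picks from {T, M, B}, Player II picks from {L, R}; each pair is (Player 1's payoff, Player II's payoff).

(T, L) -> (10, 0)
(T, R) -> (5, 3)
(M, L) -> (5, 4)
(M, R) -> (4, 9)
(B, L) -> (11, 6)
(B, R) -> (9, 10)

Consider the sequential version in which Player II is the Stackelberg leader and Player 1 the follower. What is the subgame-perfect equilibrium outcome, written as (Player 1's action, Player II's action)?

Backward induction with Player II moving first.
- L: Player 1 compares 10, 5, 11 and picks B; Player II would get 6.
- R: Player 1 compares 5, 4, 9 and picks B; Player II would get 10.
Player II's induced payoffs are 6, 10, so Player II commits to R. Subgame-perfect outcome: (B, R) with payoffs (9, 10).

(B, R)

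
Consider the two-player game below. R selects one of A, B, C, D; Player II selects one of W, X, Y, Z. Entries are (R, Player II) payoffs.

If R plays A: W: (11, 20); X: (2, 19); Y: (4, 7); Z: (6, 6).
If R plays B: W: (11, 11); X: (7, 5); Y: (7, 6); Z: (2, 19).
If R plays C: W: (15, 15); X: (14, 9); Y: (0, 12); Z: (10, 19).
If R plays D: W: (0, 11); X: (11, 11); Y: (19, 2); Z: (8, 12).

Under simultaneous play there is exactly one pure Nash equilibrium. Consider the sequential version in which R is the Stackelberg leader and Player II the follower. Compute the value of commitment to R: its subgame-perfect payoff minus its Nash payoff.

1

Work backward from Player II's decision.
- A: Player II compares 20, 19, 7, 6 and picks W; R would get 11.
- B: Player II compares 11, 5, 6, 19 and picks Z; R would get 2.
- C: Player II compares 15, 9, 12, 19 and picks Z; R would get 10.
- D: Player II compares 11, 11, 2, 12 and picks Z; R would get 8.
Maximizing over 11, 2, 10, 8, R chooses A. Subgame-perfect outcome: (A, W) with payoffs (11, 20).
For the simultaneous game, intersect best replies.
R's best replies: W→C; X→C; Y→D; Z→C.
Player II's best replies: A→W; B→Z; C→Z; D→Z.
Only (C, Z) has each player best-responding; Nash payoffs (10, 19).
R's commitment gain: 11 − 10 = 1.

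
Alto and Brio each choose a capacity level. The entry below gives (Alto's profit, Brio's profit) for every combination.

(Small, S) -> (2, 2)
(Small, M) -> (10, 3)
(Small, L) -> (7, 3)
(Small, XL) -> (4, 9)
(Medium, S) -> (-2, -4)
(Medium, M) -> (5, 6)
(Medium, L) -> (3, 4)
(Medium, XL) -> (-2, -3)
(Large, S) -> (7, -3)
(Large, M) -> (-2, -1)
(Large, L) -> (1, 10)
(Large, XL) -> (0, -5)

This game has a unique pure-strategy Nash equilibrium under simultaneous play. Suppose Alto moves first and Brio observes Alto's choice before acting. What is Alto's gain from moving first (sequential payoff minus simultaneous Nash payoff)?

1

Solve by backward induction (Alto leads).
- Small → Brio plays XL (best of 2, 3, 3, 9); Alto gets 4.
- Medium → Brio plays M (best of -4, 6, 4, -3); Alto gets 5.
- Large → Brio plays L (best of -3, -1, 10, -5); Alto gets 1.
Alto's induced payoffs are 4, 5, 1, so Alto commits to Medium. Subgame-perfect outcome: (Medium, M) with payoffs (5, 6).
Under simultaneous play:
Alto's best replies: S→Large; M→Small; L→Small; XL→Small.
Brio's best replies: Small→XL; Medium→M; Large→L.
The unique mutual best reply is (Small, XL), giving (4, 9).
Alto's commitment gain: 5 − 4 = 1.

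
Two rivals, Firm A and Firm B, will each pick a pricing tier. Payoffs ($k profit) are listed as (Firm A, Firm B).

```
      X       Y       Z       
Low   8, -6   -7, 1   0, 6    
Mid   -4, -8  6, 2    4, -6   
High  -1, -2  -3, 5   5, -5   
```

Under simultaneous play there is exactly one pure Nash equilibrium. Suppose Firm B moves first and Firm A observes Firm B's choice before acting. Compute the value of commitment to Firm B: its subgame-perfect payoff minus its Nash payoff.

0

Backward induction with Firm B moving first.
- X: Firm A compares 8, -4, -1 and picks Low; Firm B would get -6.
- Y: Firm A compares -7, 6, -3 and picks Mid; Firm B would get 2.
- Z: Firm A compares 0, 4, 5 and picks High; Firm B would get -5.
Firm B's induced payoffs are -6, 2, -5, so Firm B commits to Y. Subgame-perfect outcome: (Mid, Y) with payoffs (6, 2).
Under simultaneous play:
Firm A's best replies: X→Low; Y→Mid; Z→High.
Firm B's best replies: Low→Z; Mid→Y; High→Y.
The unique mutual best reply is (Mid, Y), giving (6, 2).
Firm B's commitment gain: 2 − 2 = 0.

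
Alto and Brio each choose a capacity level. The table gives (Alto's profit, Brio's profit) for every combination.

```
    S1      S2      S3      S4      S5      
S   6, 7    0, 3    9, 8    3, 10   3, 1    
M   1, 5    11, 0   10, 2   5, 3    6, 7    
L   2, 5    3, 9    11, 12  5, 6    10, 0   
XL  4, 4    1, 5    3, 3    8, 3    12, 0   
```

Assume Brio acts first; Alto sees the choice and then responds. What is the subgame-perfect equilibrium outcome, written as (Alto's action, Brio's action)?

Alto best-responds to each possible Brio move:
- S1: BR = S, leader payoff 7.
- S2: BR = M, leader payoff 0.
- S3: BR = L, leader payoff 12.
- S4: BR = XL, leader payoff 3.
- S5: BR = XL, leader payoff 0.
Maximizing over 7, 0, 12, 3, 0, Brio chooses S3. Subgame-perfect outcome: (L, S3) with payoffs (11, 12).

(L, S3)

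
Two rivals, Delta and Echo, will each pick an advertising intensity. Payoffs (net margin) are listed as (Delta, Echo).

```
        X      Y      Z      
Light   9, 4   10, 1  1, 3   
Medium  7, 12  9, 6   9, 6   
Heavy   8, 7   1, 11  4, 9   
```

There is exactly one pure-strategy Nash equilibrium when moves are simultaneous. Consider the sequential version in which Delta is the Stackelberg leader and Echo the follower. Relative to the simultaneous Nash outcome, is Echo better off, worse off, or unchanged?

unchanged

Work backward from Echo's decision.
- Light: BR = X, leader payoff 9.
- Medium: BR = X, leader payoff 7.
- Heavy: BR = Y, leader payoff 1.
Delta's induced payoffs are 9, 7, 1, so Delta commits to Light. Subgame-perfect outcome: (Light, X) with payoffs (9, 4).
Under simultaneous play:
Delta's best replies: X→Light; Y→Light; Z→Medium.
Echo's best replies: Light→X; Medium→X; Heavy→Y.
The unique mutual best reply is (Light, X), giving (9, 4).
Echo earns 4 sequentially versus 4 at the Nash outcome: unchanged.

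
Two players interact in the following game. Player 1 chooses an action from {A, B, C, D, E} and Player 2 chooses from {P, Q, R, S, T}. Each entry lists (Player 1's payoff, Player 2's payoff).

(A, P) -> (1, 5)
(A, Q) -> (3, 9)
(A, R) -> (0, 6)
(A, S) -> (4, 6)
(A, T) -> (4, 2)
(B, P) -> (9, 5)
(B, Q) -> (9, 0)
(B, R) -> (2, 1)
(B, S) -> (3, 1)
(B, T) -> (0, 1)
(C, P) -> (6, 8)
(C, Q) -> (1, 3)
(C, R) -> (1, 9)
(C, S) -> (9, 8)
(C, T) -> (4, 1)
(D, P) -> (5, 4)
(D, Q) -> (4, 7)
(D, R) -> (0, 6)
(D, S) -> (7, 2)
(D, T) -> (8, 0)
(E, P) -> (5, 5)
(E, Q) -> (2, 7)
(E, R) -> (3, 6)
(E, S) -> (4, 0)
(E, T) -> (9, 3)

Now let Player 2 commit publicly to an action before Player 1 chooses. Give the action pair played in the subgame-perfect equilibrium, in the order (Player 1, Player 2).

(C, S)

Player 1 best-responds to each possible Player 2 move:
- P: BR = B, leader payoff 5.
- Q: BR = B, leader payoff 0.
- R: BR = E, leader payoff 6.
- S: BR = C, leader payoff 8.
- T: BR = E, leader payoff 3.
Among 5, 0, 6, 8, 3, the best is 8 at S. Subgame-perfect outcome: (C, S) with payoffs (9, 8).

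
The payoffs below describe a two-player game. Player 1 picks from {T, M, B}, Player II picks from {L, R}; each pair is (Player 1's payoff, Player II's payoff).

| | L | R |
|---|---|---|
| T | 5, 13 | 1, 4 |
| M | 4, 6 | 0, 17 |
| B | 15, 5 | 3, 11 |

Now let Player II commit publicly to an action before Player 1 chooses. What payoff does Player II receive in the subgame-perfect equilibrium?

11

Player 1 best-responds to each possible Player II move:
- L → Player 1 plays B (best of 5, 4, 15); Player II gets 5.
- R → Player 1 plays B (best of 1, 0, 3); Player II gets 11.
Maximizing over 5, 11, Player II chooses R. Subgame-perfect outcome: (B, R) with payoffs (3, 11).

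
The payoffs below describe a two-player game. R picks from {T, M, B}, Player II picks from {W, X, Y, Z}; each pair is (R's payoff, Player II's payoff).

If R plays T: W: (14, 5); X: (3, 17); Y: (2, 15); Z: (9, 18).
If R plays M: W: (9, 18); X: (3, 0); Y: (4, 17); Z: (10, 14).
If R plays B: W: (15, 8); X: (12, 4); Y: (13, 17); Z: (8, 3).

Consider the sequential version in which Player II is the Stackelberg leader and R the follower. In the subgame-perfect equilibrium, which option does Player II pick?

Y

Backward induction with Player II moving first.
- W → R plays B (best of 14, 9, 15); Player II gets 8.
- X → R plays B (best of 3, 3, 12); Player II gets 4.
- Y → R plays B (best of 2, 4, 13); Player II gets 17.
- Z → R plays M (best of 9, 10, 8); Player II gets 14.
Maximizing over 8, 4, 17, 14, Player II chooses Y. Subgame-perfect outcome: (B, Y) with payoffs (13, 17).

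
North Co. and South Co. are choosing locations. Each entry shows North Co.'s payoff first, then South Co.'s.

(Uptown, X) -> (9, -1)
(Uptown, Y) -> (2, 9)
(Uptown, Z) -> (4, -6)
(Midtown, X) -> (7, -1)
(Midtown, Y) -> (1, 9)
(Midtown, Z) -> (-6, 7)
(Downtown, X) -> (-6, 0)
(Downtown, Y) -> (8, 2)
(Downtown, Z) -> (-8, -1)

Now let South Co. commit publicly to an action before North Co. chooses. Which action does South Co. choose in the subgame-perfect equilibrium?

Work backward from North Co.'s decision.
- X: North Co. compares 9, 7, -6 and picks Uptown; South Co. would get -1.
- Y: North Co. compares 2, 1, 8 and picks Downtown; South Co. would get 2.
- Z: North Co. compares 4, -6, -8 and picks Uptown; South Co. would get -6.
Among -1, 2, -6, the best is 2 at Y. Subgame-perfect outcome: (Downtown, Y) with payoffs (8, 2).

Y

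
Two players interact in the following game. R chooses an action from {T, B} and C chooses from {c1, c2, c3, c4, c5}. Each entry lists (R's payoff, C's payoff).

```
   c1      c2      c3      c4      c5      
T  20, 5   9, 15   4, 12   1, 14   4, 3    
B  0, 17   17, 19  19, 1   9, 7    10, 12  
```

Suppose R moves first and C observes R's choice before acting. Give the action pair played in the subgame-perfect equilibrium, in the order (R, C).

Solve by backward induction (R leads).
- T → C plays c2 (best of 5, 15, 12, 14, 3); R gets 9.
- B → C plays c2 (best of 17, 19, 1, 7, 12); R gets 17.
Maximizing over 9, 17, R chooses B. Subgame-perfect outcome: (B, c2) with payoffs (17, 19).

(B, c2)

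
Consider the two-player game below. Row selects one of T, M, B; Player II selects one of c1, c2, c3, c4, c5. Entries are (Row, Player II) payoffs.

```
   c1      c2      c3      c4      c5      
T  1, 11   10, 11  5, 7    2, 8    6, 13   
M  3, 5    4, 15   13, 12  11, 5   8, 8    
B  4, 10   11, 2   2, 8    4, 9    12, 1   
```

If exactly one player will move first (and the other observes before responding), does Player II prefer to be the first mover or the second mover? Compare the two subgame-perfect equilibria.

second

If Row leads: Player II's best replies are T→c5, M→c2, B→c1; Row's induced payoffs 6, 4, 4; outcome (T, c5), payoffs (6, 13).
If Player II leads: Row's best replies are c1→B, c2→B, c3→M, c4→M, c5→B; Player II's induced payoffs 10, 2, 12, 5, 1; outcome (M, c3), payoffs (13, 12).
Player II gets 12 moving first and 13 moving second, so Player II prefers to move second.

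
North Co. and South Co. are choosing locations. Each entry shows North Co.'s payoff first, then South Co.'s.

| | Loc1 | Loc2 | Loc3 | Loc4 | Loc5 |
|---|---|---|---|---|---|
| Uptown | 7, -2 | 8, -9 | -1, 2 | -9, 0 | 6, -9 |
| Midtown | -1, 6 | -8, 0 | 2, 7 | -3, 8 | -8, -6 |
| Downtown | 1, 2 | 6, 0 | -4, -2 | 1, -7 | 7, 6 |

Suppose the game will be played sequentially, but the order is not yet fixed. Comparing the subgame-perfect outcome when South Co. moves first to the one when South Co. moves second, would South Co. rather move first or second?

If North Co. leads: South Co.'s best replies are Uptown→Loc3, Midtown→Loc4, Downtown→Loc5; North Co.'s induced payoffs -1, -3, 7; outcome (Downtown, Loc5), payoffs (7, 6).
If South Co. leads: North Co.'s best replies are Loc1→Uptown, Loc2→Uptown, Loc3→Midtown, Loc4→Downtown, Loc5→Downtown; South Co.'s induced payoffs -2, -9, 7, -7, 6; outcome (Midtown, Loc3), payoffs (2, 7).
South Co. gets 7 moving first and 6 moving second, so South Co. prefers to move first.

first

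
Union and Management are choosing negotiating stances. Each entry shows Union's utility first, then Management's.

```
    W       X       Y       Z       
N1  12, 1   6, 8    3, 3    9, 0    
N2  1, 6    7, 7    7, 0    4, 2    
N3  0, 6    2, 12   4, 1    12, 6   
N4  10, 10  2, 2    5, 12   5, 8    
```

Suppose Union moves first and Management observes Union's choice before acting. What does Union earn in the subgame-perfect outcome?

Management best-responds to each possible Union move:
- N1: Management compares 1, 8, 3, 0 and picks X; Union would get 6.
- N2: Management compares 6, 7, 0, 2 and picks X; Union would get 7.
- N3: Management compares 6, 12, 1, 6 and picks X; Union would get 2.
- N4: Management compares 10, 2, 12, 8 and picks Y; Union would get 5.
Among 6, 7, 2, 5, the best is 7 at N2. Subgame-perfect outcome: (N2, X) with payoffs (7, 7).

7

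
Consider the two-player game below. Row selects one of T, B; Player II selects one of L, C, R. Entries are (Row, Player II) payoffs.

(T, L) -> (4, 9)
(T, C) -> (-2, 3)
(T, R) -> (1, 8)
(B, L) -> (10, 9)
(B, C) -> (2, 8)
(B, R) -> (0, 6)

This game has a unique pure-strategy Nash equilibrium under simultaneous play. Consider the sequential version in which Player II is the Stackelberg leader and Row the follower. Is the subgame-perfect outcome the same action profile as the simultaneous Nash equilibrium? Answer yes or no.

yes

Row best-responds to each possible Player II move:
- L: BR = B, leader payoff 9.
- C: BR = B, leader payoff 8.
- R: BR = T, leader payoff 8.
Among 9, 8, 8, the best is 9 at L. Subgame-perfect outcome: (B, L) with payoffs (10, 9).
Under simultaneous play:
Row's best replies: L→B; C→B; R→T.
Player II's best replies: T→L; B→L.
The unique mutual best reply is (B, L), giving (10, 9).
Sequential outcome (B, L) coincides with the Nash profile (B, L).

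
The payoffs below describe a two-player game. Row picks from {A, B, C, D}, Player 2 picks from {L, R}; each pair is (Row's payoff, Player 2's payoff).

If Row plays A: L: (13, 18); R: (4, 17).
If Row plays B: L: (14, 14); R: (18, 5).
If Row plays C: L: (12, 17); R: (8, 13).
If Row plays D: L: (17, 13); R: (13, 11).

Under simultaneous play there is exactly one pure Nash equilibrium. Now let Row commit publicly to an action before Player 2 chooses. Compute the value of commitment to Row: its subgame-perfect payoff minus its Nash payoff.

Work backward from Player 2's decision.
- A → Player 2 plays L (best of 18, 17); Row gets 13.
- B → Player 2 plays L (best of 14, 5); Row gets 14.
- C → Player 2 plays L (best of 17, 13); Row gets 12.
- D → Player 2 plays L (best of 13, 11); Row gets 17.
Row's induced payoffs are 13, 14, 12, 17, so Row commits to D. Subgame-perfect outcome: (D, L) with payoffs (17, 13).
Now find the simultaneous Nash equilibrium.
Row's best replies: L→D; R→B.
Player 2's best replies: A→L; B→L; C→L; D→L.
Only (D, L) has each player best-responding; Nash payoffs (17, 13).
Row's commitment gain: 17 − 17 = 0.

0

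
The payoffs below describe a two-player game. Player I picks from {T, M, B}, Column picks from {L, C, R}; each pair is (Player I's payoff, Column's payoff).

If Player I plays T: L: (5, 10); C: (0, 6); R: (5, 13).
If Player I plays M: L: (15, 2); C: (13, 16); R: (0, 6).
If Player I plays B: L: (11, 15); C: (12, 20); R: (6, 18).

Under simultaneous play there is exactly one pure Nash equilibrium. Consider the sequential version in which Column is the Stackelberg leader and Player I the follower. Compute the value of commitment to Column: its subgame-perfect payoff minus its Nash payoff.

Backward induction with Column moving first.
- L: BR = M, leader payoff 2.
- C: BR = M, leader payoff 16.
- R: BR = B, leader payoff 18.
Among 2, 16, 18, the best is 18 at R. Subgame-perfect outcome: (B, R) with payoffs (6, 18).
For the simultaneous game, intersect best replies.
Player I's best replies: L→M; C→M; R→B.
Column's best replies: T→R; M→C; B→C.
Only (M, C) has each player best-responding; Nash payoffs (13, 16).
Column's commitment gain: 18 − 16 = 2.

2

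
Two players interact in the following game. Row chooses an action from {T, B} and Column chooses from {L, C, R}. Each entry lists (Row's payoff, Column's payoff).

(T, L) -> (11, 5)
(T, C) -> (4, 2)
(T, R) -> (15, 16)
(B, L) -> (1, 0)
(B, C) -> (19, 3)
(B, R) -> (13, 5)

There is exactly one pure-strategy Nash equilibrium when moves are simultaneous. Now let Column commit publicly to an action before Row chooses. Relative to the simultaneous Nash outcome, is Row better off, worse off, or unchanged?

Solve by backward induction (Column leads).
- L → Row plays T (best of 11, 1); Column gets 5.
- C → Row plays B (best of 4, 19); Column gets 3.
- R → Row plays T (best of 15, 13); Column gets 16.
Column's induced payoffs are 5, 3, 16, so Column commits to R. Subgame-perfect outcome: (T, R) with payoffs (15, 16).
Under simultaneous play:
Row's best replies: L→T; C→B; R→T.
Column's best replies: T→R; B→R.
Only (T, R) has each player best-responding; Nash payoffs (15, 16).
Row earns 15 sequentially versus 15 at the Nash outcome: unchanged.

unchanged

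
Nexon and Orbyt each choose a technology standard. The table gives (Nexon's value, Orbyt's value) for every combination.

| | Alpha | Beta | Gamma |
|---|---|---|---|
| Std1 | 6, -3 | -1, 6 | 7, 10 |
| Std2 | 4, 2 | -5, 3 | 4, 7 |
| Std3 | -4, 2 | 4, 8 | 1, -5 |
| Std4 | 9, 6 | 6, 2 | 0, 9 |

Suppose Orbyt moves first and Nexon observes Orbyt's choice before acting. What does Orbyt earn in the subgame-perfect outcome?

10

Work backward from Nexon's decision.
- Alpha: BR = Std4, leader payoff 6.
- Beta: BR = Std4, leader payoff 2.
- Gamma: BR = Std1, leader payoff 10.
Among 6, 2, 10, the best is 10 at Gamma. Subgame-perfect outcome: (Std1, Gamma) with payoffs (7, 10).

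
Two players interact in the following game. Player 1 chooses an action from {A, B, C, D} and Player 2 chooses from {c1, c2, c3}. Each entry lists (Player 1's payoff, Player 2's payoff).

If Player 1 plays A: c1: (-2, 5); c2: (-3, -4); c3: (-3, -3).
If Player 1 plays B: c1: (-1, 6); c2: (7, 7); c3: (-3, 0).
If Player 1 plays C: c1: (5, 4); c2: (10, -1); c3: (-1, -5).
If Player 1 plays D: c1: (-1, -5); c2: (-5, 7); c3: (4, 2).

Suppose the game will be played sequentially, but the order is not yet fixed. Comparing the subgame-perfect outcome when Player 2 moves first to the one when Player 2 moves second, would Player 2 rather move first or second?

If Player 1 leads: Player 2's best replies are A→c1, B→c2, C→c1, D→c2; Player 1's induced payoffs -2, 7, 5, -5; outcome (B, c2), payoffs (7, 7).
If Player 2 leads: Player 1's best replies are c1→C, c2→C, c3→D; Player 2's induced payoffs 4, -1, 2; outcome (C, c1), payoffs (5, 4).
Player 2 gets 4 moving first and 7 moving second, so Player 2 prefers to move second.

second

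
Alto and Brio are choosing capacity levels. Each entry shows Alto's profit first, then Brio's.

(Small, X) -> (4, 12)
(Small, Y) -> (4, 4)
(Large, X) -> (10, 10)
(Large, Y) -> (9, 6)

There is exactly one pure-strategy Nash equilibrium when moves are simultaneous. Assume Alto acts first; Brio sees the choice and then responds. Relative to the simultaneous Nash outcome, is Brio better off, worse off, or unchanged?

unchanged

Backward induction with Alto moving first.
- Small: Brio compares 12, 4 and picks X; Alto would get 4.
- Large: Brio compares 10, 6 and picks X; Alto would get 10.
Alto's induced payoffs are 4, 10, so Alto commits to Large. Subgame-perfect outcome: (Large, X) with payoffs (10, 10).
Now find the simultaneous Nash equilibrium.
Alto's best replies: X→Large; Y→Large.
Brio's best replies: Small→X; Large→X.
The unique mutual best reply is (Large, X), giving (10, 10).
Brio earns 10 sequentially versus 10 at the Nash outcome: unchanged.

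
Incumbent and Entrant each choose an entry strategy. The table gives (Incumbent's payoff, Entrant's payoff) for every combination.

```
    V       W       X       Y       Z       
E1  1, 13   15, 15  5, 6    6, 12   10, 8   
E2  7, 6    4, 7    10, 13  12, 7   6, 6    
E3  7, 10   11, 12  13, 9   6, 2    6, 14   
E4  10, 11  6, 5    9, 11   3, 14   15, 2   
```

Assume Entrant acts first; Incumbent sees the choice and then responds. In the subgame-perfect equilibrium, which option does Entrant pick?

Work backward from Incumbent's decision.
- V → Incumbent plays E4 (best of 1, 7, 7, 10); Entrant gets 11.
- W → Incumbent plays E1 (best of 15, 4, 11, 6); Entrant gets 15.
- X → Incumbent plays E3 (best of 5, 10, 13, 9); Entrant gets 9.
- Y → Incumbent plays E2 (best of 6, 12, 6, 3); Entrant gets 7.
- Z → Incumbent plays E4 (best of 10, 6, 6, 15); Entrant gets 2.
Maximizing over 11, 15, 9, 7, 2, Entrant chooses W. Subgame-perfect outcome: (E1, W) with payoffs (15, 15).

W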